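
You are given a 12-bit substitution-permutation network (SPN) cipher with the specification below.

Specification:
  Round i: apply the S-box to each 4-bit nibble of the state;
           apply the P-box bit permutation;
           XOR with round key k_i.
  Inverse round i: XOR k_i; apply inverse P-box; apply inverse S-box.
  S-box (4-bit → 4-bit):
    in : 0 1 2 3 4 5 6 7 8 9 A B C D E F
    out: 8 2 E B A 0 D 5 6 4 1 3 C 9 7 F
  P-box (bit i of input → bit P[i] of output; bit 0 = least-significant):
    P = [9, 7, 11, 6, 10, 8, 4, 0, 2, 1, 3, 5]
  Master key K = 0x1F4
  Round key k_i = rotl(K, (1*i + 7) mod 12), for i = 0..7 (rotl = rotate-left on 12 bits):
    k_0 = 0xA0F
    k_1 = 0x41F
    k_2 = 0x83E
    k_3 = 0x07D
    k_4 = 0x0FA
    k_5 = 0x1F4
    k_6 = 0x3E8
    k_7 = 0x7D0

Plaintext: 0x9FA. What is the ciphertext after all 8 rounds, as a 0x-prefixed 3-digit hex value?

s_0 = plaintext = 0x9FA
s_1 = Round(s_0, k_0) = 0xD16
s_2 = Round(s_1, k_1) = 0xF7B
s_3 = Round(s_2, k_2) = 0xE80
s_4 = Round(s_3, k_3) = 0x123
s_5 = Round(s_4, k_4) = 0x329
s_6 = Round(s_5, k_5) = 0x8C3
s_7 = Round(s_6, k_6) = 0x133
s_8 = Round(s_7, k_7) = 0x013

0x013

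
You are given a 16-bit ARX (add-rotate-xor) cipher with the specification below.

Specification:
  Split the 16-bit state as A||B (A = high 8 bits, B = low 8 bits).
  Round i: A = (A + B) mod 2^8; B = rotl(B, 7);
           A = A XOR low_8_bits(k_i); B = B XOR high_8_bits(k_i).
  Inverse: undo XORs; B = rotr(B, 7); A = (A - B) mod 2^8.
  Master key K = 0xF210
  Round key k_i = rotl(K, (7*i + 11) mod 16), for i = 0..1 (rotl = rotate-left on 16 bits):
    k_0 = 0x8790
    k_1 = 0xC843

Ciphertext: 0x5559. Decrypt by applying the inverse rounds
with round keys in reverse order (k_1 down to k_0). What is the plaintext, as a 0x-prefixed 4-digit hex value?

0x1A49

s_0 = ciphertext = 0x5559
s_1 = InvRound(s_0, k_1) = 0xF323
s_2 = InvRound(s_1, k_0) = 0x1A49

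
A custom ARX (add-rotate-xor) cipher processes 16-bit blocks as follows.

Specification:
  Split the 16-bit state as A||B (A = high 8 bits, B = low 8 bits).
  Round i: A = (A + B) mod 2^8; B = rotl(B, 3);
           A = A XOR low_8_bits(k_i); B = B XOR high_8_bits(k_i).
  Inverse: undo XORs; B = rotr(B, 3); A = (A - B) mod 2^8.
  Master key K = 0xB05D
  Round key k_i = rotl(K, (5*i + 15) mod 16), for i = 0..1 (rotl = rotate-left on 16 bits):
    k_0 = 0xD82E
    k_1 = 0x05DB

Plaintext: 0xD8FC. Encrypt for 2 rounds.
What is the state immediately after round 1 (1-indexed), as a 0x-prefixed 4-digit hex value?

0xFA3F

s_0 = plaintext = 0xD8FC
s_1 = Round(s_0, k_0) = 0xFA3F
s_2 = Round(s_1, k_1) = 0xE2FC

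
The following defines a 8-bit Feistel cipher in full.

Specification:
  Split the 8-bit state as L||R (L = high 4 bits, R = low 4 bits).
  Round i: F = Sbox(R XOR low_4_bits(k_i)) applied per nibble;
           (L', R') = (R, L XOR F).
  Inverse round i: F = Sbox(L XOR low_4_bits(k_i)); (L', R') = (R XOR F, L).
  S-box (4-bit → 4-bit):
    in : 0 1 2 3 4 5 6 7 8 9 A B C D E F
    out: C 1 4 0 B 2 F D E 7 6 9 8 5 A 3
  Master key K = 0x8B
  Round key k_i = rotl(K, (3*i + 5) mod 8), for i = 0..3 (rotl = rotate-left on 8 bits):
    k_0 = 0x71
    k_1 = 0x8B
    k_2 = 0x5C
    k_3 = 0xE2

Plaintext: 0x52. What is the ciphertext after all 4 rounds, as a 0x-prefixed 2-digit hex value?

s_0 = plaintext = 0x52
s_1 = Round(s_0, k_0) = 0x25
s_2 = Round(s_1, k_1) = 0x58
s_3 = Round(s_2, k_2) = 0x8E
s_4 = Round(s_3, k_3) = 0xE0

0xE0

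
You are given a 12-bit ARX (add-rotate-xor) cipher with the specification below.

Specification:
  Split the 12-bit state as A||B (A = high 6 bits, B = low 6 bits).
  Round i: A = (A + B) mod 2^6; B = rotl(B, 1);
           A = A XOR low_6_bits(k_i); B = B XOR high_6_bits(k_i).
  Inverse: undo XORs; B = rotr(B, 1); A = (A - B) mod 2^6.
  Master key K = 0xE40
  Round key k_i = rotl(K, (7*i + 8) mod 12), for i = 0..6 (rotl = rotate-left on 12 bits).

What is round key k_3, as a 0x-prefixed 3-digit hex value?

K = 0xE40
k_0 = rotl(K, (7*0+8) mod 12) = rotl(K, 8) = 0x0E4
k_1 = rotl(K, (7*1+8) mod 12) = rotl(K, 3) = 0x207
k_2 = rotl(K, (7*2+8) mod 12) = rotl(K, 10) = 0x390
k_3 = rotl(K, (7*3+8) mod 12) = rotl(K, 5) = 0x81C

0x81C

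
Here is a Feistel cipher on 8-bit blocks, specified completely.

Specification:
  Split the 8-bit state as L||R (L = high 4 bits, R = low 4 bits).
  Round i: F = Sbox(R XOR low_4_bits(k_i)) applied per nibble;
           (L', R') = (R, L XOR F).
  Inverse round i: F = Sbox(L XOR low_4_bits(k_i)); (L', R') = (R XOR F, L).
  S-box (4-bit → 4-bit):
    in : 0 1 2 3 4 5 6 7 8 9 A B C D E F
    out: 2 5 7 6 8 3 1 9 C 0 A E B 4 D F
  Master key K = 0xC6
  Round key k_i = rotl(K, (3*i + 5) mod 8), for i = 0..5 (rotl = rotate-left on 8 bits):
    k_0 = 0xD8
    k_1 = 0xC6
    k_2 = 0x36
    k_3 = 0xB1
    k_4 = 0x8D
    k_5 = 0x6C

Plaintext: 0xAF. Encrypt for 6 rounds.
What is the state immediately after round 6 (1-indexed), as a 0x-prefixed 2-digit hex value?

s_0 = plaintext = 0xAF
s_1 = Round(s_0, k_0) = 0xF3
s_2 = Round(s_1, k_1) = 0x3C
s_3 = Round(s_2, k_2) = 0xC9
s_4 = Round(s_3, k_3) = 0x90
s_5 = Round(s_4, k_4) = 0x0D
s_6 = Round(s_5, k_5) = 0xD5

0xD5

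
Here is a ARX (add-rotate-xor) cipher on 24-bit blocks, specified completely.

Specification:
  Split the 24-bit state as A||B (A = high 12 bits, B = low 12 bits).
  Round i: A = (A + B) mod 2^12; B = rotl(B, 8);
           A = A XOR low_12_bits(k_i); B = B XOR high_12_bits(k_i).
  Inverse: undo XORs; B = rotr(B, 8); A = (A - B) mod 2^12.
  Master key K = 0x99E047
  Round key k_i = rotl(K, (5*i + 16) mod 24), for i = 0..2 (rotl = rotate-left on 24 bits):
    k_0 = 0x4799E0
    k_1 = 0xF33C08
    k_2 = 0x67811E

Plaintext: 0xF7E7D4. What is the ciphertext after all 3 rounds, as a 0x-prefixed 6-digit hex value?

0xCEF5CB

s_0 = plaintext = 0xF7E7D4
s_1 = Round(s_0, k_0) = 0xEB2004
s_2 = Round(s_1, k_1) = 0x2BEB33
s_3 = Round(s_2, k_2) = 0xCEF5CB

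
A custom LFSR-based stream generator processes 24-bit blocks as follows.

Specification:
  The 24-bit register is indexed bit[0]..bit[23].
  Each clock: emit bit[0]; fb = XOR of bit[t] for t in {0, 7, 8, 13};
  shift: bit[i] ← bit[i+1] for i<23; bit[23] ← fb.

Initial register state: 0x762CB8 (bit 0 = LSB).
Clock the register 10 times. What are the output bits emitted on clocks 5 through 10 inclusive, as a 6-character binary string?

110100

reg_0 = 0x762CB8
clock 1: out=0, reg = 0x3B165C
clock 2: out=0, reg = 0x1D8B2E
clock 3: out=0, reg = 0x8EC597
clock 4: out=1, reg = 0xC762CB
clock 5: out=1, reg = 0xE3B165
clock 6: out=1, reg = 0xF1D8B2
clock 7: out=0, reg = 0xF8EC59
clock 8: out=1, reg = 0x7C762C
clock 9: out=0, reg = 0xBE3B16
clock 10: out=0, reg = 0x5F1D8B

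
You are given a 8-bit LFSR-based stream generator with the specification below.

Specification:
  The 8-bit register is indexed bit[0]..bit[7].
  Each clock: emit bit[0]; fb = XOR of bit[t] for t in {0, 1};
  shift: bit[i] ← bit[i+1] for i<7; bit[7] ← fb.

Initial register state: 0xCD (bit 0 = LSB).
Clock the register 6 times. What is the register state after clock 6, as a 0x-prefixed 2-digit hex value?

reg_0 = 0xCD
clock 1: out=1, reg = 0xE6
clock 2: out=0, reg = 0xF3
clock 3: out=1, reg = 0x79
clock 4: out=1, reg = 0xBC
clock 5: out=0, reg = 0x5E
clock 6: out=0, reg = 0xAF

0xAF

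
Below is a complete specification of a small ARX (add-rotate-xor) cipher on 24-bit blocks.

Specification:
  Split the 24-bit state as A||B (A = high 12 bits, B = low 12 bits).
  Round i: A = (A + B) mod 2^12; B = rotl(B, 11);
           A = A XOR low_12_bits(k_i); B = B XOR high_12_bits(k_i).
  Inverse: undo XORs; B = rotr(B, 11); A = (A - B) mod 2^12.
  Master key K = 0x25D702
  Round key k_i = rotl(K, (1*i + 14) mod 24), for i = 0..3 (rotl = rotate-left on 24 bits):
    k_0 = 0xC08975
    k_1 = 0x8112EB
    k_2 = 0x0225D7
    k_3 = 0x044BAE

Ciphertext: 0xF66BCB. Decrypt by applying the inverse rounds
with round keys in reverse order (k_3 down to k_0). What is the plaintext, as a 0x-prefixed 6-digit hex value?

0x3B01BC

s_0 = ciphertext = 0xF66BCB
s_1 = InvRound(s_0, k_3) = 0xDA971F
s_2 = InvRound(s_1, k_2) = 0xA04E7A
s_3 = InvRound(s_2, k_1) = 0xC19CD6
s_4 = InvRound(s_3, k_0) = 0x3B01BC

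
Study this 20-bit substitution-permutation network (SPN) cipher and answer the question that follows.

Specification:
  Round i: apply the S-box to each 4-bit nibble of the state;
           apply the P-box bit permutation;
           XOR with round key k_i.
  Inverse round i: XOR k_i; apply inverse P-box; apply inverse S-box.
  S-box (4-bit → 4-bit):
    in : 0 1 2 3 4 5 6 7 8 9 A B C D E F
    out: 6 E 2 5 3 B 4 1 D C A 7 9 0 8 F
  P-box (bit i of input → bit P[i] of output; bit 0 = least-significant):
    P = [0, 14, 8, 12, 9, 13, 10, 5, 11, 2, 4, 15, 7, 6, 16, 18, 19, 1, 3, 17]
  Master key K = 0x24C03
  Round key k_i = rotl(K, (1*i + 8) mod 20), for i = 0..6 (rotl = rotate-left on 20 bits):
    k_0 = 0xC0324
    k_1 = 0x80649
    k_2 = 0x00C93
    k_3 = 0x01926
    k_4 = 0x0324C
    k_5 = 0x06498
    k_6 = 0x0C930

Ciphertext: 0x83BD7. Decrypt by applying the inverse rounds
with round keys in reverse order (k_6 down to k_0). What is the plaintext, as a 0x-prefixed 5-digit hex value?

0xE26A5

s_0 = ciphertext = 0x83BD7
s_1 = InvRound(s_0, k_6) = 0x44A55
s_2 = InvRound(s_1, k_5) = 0x654B7
s_3 = InvRound(s_2, k_4) = 0x156F4
s_4 = InvRound(s_3, k_3) = 0x2B330
s_5 = InvRound(s_4, k_2) = 0xA7CF8
s_6 = InvRound(s_5, k_1) = 0xE7355
s_7 = InvRound(s_6, k_0) = 0xE26A5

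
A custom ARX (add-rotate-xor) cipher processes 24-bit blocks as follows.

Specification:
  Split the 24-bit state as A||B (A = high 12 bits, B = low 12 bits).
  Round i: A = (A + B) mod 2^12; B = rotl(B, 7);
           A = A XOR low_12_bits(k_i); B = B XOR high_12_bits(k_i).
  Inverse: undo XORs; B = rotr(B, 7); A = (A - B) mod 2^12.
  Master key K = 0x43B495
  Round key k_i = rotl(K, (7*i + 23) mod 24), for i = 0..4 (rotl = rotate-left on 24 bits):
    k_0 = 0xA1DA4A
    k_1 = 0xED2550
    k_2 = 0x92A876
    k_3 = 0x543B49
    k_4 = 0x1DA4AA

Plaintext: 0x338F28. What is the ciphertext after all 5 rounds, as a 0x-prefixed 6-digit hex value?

s_0 = plaintext = 0x338F28
s_1 = Round(s_0, k_0) = 0x82AE64
s_2 = Round(s_1, k_1) = 0x3DECA1
s_3 = Round(s_2, k_2) = 0x8099CF
s_4 = Round(s_3, k_3) = 0xA9128D
s_5 = Round(s_4, k_4) = 0x9B474E

0x9B474E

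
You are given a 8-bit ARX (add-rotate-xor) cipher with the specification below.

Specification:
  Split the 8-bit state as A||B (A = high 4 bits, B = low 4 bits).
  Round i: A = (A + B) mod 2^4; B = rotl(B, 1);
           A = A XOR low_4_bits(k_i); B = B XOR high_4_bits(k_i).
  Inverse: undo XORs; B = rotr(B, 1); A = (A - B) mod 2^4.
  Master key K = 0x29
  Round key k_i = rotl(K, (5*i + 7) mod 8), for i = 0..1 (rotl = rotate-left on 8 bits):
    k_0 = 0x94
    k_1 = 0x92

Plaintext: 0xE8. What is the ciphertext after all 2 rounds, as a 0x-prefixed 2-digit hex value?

0x88

s_0 = plaintext = 0xE8
s_1 = Round(s_0, k_0) = 0x28
s_2 = Round(s_1, k_1) = 0x88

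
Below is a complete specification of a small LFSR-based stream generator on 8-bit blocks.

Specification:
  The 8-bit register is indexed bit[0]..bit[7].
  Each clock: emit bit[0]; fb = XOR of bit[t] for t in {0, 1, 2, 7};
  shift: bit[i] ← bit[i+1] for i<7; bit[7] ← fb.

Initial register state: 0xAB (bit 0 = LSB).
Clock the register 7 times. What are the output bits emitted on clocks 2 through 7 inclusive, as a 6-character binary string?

101010

reg_0 = 0xAB
clock 1: out=1, reg = 0xD5
clock 2: out=1, reg = 0xEA
clock 3: out=0, reg = 0x75
clock 4: out=1, reg = 0x3A
clock 5: out=0, reg = 0x9D
clock 6: out=1, reg = 0xCE
clock 7: out=0, reg = 0xE7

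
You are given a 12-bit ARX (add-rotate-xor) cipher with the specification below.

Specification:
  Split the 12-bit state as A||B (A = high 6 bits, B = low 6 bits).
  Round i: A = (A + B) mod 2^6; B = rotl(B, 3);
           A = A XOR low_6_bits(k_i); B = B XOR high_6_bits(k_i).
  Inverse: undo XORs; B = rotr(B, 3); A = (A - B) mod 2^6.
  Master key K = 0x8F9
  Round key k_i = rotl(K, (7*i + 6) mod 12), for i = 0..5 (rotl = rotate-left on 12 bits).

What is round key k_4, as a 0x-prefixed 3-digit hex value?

K = 0x8F9
k_0 = rotl(K, (7*0+6) mod 12) = rotl(K, 6) = 0xE63
k_1 = rotl(K, (7*1+6) mod 12) = rotl(K, 1) = 0x1F3
k_2 = rotl(K, (7*2+6) mod 12) = rotl(K, 8) = 0x98F
k_3 = rotl(K, (7*3+6) mod 12) = rotl(K, 3) = 0x7CC
k_4 = rotl(K, (7*4+6) mod 12) = rotl(K, 10) = 0x63E

0x63E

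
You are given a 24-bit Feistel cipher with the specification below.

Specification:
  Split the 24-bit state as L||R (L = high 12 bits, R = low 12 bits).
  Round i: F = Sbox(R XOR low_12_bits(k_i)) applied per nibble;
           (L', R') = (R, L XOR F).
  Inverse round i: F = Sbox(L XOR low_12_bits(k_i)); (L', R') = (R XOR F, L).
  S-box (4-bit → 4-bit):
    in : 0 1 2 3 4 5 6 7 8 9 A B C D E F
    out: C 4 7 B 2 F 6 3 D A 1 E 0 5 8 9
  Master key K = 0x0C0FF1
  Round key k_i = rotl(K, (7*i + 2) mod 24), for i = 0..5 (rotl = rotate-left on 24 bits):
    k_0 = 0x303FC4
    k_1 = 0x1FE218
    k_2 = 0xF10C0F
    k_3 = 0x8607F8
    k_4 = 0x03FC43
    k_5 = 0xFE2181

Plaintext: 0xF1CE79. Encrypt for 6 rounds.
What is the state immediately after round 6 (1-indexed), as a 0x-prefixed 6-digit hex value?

s_0 = plaintext = 0xF1CE79
s_1 = Round(s_0, k_0) = 0xE79BF9
s_2 = Round(s_1, k_1) = 0xBF94FD
s_3 = Round(s_2, k_2) = 0x4FD66E
s_4 = Round(s_3, k_3) = 0x66E05B
s_5 = Round(s_4, k_4) = 0x05B623
s_6 = Round(s_5, k_5) = 0x62334C

0x62334C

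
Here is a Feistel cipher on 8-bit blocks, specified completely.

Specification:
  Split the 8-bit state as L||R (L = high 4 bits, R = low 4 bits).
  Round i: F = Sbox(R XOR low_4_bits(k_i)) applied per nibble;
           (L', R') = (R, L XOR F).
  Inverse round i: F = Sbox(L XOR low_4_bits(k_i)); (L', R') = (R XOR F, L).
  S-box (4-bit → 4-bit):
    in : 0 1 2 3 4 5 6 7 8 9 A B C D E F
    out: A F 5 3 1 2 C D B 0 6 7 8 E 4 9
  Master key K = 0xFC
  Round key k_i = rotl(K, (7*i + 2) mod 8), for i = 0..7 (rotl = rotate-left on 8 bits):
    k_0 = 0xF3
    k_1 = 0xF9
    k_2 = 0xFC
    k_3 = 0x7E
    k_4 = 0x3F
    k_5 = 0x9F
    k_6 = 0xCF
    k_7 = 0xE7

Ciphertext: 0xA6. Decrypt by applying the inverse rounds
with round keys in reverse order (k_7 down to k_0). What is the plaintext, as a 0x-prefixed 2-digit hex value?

s_0 = ciphertext = 0xA6
s_1 = InvRound(s_0, k_7) = 0x8A
s_2 = InvRound(s_1, k_6) = 0x78
s_3 = InvRound(s_2, k_5) = 0x37
s_4 = InvRound(s_3, k_4) = 0xF3
s_5 = InvRound(s_4, k_3) = 0xCF
s_6 = InvRound(s_5, k_2) = 0x5C
s_7 = InvRound(s_6, k_1) = 0x45
s_8 = InvRound(s_7, k_0) = 0x84

0x84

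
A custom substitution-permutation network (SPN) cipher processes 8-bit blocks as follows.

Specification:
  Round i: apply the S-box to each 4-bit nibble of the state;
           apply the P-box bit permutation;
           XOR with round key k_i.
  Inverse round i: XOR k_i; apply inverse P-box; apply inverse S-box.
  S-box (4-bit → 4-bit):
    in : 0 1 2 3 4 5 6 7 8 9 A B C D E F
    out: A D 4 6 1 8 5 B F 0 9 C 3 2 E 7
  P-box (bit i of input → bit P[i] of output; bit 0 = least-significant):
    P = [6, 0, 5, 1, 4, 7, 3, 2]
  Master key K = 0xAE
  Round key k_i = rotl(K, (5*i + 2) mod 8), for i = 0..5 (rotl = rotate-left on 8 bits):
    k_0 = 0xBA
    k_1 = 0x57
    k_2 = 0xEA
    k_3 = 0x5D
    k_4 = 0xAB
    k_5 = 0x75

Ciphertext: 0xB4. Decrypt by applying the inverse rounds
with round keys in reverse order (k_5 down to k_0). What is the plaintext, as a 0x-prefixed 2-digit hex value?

s_0 = ciphertext = 0xB4
s_1 = InvRound(s_0, k_5) = 0xDC
s_2 = InvRound(s_1, k_4) = 0xA8
s_3 = InvRound(s_2, k_3) = 0x7F
s_4 = InvRound(s_3, k_2) = 0x7D
s_5 = InvRound(s_4, k_1) = 0x2B
s_6 = InvRound(s_5, k_0) = 0xCD

0xCD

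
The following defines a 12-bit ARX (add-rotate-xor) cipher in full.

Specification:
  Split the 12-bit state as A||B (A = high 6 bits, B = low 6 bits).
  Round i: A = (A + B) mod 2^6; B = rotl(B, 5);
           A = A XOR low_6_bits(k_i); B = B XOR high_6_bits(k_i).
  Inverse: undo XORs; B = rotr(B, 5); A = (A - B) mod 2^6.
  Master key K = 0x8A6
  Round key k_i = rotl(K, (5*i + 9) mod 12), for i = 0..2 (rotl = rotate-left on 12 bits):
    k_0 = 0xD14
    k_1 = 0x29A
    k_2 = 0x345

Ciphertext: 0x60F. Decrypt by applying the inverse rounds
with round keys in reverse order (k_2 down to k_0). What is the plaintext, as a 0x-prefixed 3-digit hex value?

0x891

s_0 = ciphertext = 0x60F
s_1 = InvRound(s_0, k_2) = 0x644
s_2 = InvRound(s_1, k_1) = 0x9DC
s_3 = InvRound(s_2, k_0) = 0x891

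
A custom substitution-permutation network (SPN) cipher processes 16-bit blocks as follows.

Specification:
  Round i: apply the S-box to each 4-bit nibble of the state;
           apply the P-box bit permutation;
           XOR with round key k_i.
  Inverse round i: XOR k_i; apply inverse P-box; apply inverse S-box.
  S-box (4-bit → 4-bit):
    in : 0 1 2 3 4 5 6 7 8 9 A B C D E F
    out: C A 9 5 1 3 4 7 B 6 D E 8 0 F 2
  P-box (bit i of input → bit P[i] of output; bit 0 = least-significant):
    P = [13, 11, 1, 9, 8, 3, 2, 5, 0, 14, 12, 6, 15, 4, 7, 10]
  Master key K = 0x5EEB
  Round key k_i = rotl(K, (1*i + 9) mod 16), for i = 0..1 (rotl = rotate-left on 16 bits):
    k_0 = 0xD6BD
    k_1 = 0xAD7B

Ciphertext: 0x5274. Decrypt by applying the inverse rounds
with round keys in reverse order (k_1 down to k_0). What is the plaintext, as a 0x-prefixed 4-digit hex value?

0x3E43

s_0 = ciphertext = 0x5274
s_1 = InvRound(s_0, k_1) = 0x277E
s_2 = InvRound(s_1, k_0) = 0x3E43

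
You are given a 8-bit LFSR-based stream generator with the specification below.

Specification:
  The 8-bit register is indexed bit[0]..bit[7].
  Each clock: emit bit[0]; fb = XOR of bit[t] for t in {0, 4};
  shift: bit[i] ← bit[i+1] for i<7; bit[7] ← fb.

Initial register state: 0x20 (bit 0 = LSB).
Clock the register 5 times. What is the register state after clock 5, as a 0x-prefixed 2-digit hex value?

reg_0 = 0x20
clock 1: out=0, reg = 0x10
clock 2: out=0, reg = 0x88
clock 3: out=0, reg = 0x44
clock 4: out=0, reg = 0x22
clock 5: out=0, reg = 0x11

0x11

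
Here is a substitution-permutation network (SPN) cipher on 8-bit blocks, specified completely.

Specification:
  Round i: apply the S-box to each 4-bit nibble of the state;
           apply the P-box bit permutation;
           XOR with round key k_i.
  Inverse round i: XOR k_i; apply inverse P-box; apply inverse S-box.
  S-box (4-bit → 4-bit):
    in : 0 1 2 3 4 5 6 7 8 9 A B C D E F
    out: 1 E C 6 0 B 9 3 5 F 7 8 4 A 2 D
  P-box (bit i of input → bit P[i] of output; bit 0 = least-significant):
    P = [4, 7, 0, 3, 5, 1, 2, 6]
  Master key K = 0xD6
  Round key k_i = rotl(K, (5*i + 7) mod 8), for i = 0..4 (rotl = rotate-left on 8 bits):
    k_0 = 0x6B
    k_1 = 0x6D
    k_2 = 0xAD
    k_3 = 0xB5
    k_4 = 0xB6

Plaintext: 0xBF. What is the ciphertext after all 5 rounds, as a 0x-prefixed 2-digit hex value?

0x7F

s_0 = plaintext = 0xBF
s_1 = Round(s_0, k_0) = 0x32
s_2 = Round(s_1, k_1) = 0x62
s_3 = Round(s_2, k_2) = 0xC4
s_4 = Round(s_3, k_3) = 0xB1
s_5 = Round(s_4, k_4) = 0x7F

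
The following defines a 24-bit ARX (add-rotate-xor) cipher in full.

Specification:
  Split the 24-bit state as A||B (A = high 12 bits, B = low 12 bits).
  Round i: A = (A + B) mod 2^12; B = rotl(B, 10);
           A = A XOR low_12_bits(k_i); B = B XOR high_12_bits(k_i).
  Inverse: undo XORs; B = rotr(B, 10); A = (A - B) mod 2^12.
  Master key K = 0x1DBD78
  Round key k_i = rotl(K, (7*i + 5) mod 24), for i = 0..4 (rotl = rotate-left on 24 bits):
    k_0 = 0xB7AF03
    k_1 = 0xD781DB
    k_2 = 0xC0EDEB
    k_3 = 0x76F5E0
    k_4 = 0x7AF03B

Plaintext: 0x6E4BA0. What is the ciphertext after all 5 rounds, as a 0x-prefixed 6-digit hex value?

0x8003A8

s_0 = plaintext = 0x6E4BA0
s_1 = Round(s_0, k_0) = 0xD87992
s_2 = Round(s_1, k_1) = 0x6C271C
s_3 = Round(s_2, k_2) = 0x035DC9
s_4 = Round(s_3, k_3) = 0x81E01D
s_5 = Round(s_4, k_4) = 0x8003A8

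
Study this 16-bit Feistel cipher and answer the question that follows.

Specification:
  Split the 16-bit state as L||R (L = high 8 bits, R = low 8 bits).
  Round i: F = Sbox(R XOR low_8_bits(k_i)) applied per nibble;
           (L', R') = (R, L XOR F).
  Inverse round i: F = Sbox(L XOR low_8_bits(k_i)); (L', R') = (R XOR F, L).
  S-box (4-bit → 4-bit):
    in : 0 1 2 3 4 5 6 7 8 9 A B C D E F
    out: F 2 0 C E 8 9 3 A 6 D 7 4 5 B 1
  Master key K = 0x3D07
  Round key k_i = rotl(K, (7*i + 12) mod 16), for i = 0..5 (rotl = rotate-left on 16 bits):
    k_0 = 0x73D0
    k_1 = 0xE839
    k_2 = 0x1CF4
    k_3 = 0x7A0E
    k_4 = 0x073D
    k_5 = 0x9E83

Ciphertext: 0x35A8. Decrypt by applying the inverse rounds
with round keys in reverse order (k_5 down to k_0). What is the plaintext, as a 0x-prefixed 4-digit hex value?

s_0 = ciphertext = 0x35A8
s_1 = InvRound(s_0, k_5) = 0xD135
s_2 = InvRound(s_1, k_4) = 0x81D1
s_3 = InvRound(s_2, k_3) = 0x7081
s_4 = InvRound(s_3, k_2) = 0x2F70
s_5 = InvRound(s_4, k_1) = 0x592F
s_6 = InvRound(s_5, k_0) = 0x8959

0x8959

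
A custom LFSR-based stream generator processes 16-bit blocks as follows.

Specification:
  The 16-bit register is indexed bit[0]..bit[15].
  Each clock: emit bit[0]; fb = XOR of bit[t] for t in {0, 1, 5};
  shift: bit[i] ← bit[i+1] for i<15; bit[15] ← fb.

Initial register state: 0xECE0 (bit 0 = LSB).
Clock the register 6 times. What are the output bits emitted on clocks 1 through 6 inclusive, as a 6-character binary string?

reg_0 = 0xECE0
clock 1: out=0, reg = 0xF670
clock 2: out=0, reg = 0xFB38
clock 3: out=0, reg = 0xFD9C
clock 4: out=0, reg = 0x7ECE
clock 5: out=0, reg = 0xBF67
clock 6: out=1, reg = 0xDFB3

000001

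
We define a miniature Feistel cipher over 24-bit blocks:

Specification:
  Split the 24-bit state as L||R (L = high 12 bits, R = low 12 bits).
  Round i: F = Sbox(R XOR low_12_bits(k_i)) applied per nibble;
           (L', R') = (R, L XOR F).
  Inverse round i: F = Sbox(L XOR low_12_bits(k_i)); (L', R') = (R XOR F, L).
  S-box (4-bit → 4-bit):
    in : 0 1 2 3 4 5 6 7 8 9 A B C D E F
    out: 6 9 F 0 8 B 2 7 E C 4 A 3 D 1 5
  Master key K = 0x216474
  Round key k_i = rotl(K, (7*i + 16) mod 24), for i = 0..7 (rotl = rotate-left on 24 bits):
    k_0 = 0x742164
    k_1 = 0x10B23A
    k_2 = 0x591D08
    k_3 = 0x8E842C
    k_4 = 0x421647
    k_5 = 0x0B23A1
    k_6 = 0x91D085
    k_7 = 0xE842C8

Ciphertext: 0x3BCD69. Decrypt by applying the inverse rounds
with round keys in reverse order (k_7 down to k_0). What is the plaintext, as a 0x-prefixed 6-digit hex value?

s_0 = ciphertext = 0x3BCD69
s_1 = InvRound(s_0, k_7) = 0x4113BC
s_2 = InvRound(s_1, k_6) = 0xB74411
s_3 = InvRound(s_2, k_5) = 0xACAB74
s_4 = InvRound(s_3, k_4) = 0x899ACA
s_5 = InvRound(s_4, k_3) = 0x961899
s_6 = InvRound(s_5, k_2) = 0x0B5961
s_7 = InvRound(s_6, k_1) = 0x6840B5
s_8 = InvRound(s_7, k_0) = 0x7A3684

0x7A3684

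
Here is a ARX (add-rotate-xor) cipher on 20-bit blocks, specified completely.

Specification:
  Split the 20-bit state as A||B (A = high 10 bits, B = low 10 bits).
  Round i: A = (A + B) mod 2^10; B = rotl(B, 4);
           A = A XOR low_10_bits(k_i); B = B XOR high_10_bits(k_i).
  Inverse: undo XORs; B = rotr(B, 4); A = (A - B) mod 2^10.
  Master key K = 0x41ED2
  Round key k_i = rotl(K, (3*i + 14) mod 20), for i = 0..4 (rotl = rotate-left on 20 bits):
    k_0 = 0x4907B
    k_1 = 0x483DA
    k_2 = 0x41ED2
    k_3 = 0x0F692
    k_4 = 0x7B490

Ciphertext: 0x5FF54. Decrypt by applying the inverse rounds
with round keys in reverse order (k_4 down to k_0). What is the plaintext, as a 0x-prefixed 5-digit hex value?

0x25FBB

s_0 = ciphertext = 0x5FF54
s_1 = InvRound(s_0, k_4) = 0xE126B
s_2 = InvRound(s_1, k_3) = 0xDC5A5
s_3 = InvRound(s_2, k_2) = 0x4648A
s_4 = InvRound(s_3, k_1) = 0x0A69A
s_5 = InvRound(s_4, k_0) = 0x25FBB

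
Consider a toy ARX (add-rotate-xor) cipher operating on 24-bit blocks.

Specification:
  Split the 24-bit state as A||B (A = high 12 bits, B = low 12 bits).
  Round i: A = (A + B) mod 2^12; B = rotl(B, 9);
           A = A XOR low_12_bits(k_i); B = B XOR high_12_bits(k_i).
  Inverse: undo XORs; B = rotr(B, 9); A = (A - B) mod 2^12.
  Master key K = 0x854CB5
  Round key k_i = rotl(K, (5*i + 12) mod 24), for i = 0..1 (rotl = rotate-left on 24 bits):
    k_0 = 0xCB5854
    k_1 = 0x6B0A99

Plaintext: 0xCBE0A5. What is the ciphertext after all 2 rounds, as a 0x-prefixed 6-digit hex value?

s_0 = plaintext = 0xCBE0A5
s_1 = Round(s_0, k_0) = 0x5376A1
s_2 = Round(s_1, k_1) = 0x141464

0x141464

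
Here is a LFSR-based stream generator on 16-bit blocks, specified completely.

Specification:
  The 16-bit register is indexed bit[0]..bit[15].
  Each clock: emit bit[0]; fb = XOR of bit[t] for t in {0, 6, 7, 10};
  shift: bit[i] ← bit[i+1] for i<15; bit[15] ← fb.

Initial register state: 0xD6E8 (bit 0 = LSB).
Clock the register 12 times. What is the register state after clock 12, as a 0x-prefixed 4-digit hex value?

0x4EBD

reg_0 = 0xD6E8
clock 1: out=0, reg = 0xEB74
clock 2: out=0, reg = 0xF5BA
clock 3: out=0, reg = 0x7ADD
clock 4: out=1, reg = 0xBD6E
clock 5: out=0, reg = 0x5EB7
clock 6: out=1, reg = 0xAF5B
clock 7: out=1, reg = 0xD7AD
clock 8: out=1, reg = 0xEBD6
clock 9: out=0, reg = 0x75EB
clock 10: out=1, reg = 0x3AF5
clock 11: out=1, reg = 0x9D7A
clock 12: out=0, reg = 0x4EBD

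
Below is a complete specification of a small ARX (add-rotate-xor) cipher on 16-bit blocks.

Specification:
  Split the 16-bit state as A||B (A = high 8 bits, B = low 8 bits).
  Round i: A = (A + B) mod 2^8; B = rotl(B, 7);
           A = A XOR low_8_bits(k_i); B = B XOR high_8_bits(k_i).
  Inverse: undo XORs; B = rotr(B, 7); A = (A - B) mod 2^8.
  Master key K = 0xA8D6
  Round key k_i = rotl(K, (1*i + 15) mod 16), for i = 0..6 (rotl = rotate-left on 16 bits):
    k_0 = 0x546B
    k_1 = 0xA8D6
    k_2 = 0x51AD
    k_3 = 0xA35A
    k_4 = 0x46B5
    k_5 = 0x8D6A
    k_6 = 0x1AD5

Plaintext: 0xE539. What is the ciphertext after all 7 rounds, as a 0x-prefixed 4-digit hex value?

s_0 = plaintext = 0xE539
s_1 = Round(s_0, k_0) = 0x75C8
s_2 = Round(s_1, k_1) = 0xEBCC
s_3 = Round(s_2, k_2) = 0x1A37
s_4 = Round(s_3, k_3) = 0x0B38
s_5 = Round(s_4, k_4) = 0xF65A
s_6 = Round(s_5, k_5) = 0x3AA0
s_7 = Round(s_6, k_6) = 0x0F4A

0x0F4A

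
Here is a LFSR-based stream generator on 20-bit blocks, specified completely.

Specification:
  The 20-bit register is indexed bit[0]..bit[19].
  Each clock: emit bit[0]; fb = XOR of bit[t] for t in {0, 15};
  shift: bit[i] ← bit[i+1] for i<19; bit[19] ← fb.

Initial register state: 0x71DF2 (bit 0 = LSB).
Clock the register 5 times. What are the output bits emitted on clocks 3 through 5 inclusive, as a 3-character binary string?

reg_0 = 0x71DF2
clock 1: out=0, reg = 0x38EF9
clock 2: out=1, reg = 0x1C77C
clock 3: out=0, reg = 0x8E3BE
clock 4: out=0, reg = 0xC71DF
clock 5: out=1, reg = 0xE38EF

001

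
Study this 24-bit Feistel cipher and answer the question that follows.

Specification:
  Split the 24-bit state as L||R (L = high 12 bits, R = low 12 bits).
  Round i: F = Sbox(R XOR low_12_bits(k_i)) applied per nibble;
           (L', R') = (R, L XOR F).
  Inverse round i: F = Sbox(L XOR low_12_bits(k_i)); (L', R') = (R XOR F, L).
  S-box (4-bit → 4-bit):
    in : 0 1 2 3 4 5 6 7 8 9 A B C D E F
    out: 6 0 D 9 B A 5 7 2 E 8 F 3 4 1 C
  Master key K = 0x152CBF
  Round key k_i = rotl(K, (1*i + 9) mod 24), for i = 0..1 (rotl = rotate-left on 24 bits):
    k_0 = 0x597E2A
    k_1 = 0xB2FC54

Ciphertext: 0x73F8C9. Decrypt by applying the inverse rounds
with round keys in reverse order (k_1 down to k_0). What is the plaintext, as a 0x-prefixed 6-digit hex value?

0x9CC796

s_0 = ciphertext = 0x73F8C9
s_1 = InvRound(s_0, k_1) = 0x79673F
s_2 = InvRound(s_1, k_0) = 0x9CC796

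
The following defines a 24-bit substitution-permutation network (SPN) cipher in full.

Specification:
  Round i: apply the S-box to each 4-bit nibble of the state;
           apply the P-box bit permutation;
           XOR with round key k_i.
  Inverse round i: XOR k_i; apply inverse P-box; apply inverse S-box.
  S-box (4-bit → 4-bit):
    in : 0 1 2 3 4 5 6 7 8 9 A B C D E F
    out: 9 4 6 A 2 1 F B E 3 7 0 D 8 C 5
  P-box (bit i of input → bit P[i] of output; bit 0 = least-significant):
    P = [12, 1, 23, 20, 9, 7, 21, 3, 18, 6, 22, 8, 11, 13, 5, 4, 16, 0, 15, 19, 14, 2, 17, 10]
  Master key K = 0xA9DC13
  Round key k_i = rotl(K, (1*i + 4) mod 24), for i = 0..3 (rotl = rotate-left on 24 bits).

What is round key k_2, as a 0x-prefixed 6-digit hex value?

K = 0xA9DC13
k_0 = rotl(K, (1*0+4) mod 24) = rotl(K, 4) = 0x9DC13A
k_1 = rotl(K, (1*1+4) mod 24) = rotl(K, 5) = 0x3B8275
k_2 = rotl(K, (1*2+4) mod 24) = rotl(K, 6) = 0x7704EA

0x7704EA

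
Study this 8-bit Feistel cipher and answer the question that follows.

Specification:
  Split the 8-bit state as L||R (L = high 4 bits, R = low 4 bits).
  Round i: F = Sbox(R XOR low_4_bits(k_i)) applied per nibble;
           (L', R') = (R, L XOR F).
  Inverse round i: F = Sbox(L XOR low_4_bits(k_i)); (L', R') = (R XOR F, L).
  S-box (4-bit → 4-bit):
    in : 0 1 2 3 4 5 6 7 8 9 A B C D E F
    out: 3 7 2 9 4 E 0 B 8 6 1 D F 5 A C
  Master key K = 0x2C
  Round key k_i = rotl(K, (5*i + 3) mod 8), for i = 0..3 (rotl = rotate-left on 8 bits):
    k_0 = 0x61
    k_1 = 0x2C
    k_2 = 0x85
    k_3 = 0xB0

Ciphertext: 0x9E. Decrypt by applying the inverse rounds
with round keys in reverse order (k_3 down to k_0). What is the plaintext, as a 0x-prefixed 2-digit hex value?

0xDB

s_0 = ciphertext = 0x9E
s_1 = InvRound(s_0, k_3) = 0x89
s_2 = InvRound(s_1, k_2) = 0xC8
s_3 = InvRound(s_2, k_1) = 0xBC
s_4 = InvRound(s_3, k_0) = 0xDB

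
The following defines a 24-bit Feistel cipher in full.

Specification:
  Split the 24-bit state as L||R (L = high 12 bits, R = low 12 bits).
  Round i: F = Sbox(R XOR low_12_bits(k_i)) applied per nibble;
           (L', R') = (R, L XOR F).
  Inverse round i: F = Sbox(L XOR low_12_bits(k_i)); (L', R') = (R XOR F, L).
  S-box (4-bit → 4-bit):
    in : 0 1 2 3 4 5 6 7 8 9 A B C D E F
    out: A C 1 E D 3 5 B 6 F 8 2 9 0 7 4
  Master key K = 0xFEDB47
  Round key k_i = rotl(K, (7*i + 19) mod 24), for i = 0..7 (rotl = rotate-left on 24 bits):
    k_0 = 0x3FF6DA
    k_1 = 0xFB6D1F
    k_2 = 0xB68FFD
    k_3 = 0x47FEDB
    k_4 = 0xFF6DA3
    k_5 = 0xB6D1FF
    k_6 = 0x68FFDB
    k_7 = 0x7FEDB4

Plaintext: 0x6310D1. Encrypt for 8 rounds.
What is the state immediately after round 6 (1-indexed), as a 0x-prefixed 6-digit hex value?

0x33F4D0

s_0 = plaintext = 0x6310D1
s_1 = Round(s_0, k_0) = 0x0D1393
s_2 = Round(s_1, k_1) = 0x3937B8
s_3 = Round(s_2, k_2) = 0x7B8540
s_4 = Round(s_3, k_3) = 0x54054A
s_5 = Round(s_4, k_4) = 0x54A33F
s_6 = Round(s_5, k_5) = 0x33F4D0
s_7 = Round(s_6, k_6) = 0x4D019D
s_8 = Round(s_7, k_7) = 0x19DDCF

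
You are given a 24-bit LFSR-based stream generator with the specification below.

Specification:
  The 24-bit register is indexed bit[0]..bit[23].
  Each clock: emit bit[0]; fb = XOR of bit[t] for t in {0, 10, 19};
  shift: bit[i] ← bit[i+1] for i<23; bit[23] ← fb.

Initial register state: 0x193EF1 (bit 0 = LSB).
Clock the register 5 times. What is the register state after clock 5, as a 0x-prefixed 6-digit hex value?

0xE8C9F7

reg_0 = 0x193EF1
clock 1: out=1, reg = 0x8C9F78
clock 2: out=0, reg = 0x464FBC
clock 3: out=0, reg = 0xA327DE
clock 4: out=0, reg = 0xD193EF
clock 5: out=1, reg = 0xE8C9F7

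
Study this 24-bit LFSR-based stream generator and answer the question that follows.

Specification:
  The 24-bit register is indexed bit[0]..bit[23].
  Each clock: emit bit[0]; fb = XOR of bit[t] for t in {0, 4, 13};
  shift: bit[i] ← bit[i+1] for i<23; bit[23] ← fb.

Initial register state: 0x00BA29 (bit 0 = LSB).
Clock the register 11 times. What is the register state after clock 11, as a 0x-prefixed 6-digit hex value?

0x31C017

reg_0 = 0x00BA29
clock 1: out=1, reg = 0x005D14
clock 2: out=0, reg = 0x802E8A
clock 3: out=0, reg = 0xC01745
clock 4: out=1, reg = 0xE00BA2
clock 5: out=0, reg = 0x7005D1
clock 6: out=1, reg = 0x3802E8
clock 7: out=0, reg = 0x1C0174
clock 8: out=0, reg = 0x8E00BA
clock 9: out=0, reg = 0xC7005D
clock 10: out=1, reg = 0x63802E
clock 11: out=0, reg = 0x31C017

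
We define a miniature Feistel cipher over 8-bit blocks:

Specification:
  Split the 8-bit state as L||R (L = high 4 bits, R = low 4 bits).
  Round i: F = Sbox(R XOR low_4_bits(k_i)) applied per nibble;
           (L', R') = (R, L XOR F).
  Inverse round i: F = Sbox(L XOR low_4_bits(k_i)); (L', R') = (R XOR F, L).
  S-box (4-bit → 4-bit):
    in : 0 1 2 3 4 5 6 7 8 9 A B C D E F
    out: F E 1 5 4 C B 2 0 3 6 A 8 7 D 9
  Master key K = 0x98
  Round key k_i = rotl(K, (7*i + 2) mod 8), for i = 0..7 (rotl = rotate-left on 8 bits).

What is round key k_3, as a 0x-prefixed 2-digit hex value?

0x4C

K = 0x98
k_0 = rotl(K, (7*0+2) mod 8) = rotl(K, 2) = 0x62
k_1 = rotl(K, (7*1+2) mod 8) = rotl(K, 1) = 0x31
k_2 = rotl(K, (7*2+2) mod 8) = rotl(K, 0) = 0x98
k_3 = rotl(K, (7*3+2) mod 8) = rotl(K, 7) = 0x4C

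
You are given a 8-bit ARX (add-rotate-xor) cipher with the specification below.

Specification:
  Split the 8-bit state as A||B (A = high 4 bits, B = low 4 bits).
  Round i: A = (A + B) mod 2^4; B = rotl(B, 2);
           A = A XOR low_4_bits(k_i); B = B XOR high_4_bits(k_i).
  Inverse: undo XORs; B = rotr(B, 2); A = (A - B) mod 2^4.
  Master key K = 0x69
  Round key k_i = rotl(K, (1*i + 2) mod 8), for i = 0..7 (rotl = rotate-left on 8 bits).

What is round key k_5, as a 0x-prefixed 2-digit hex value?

K = 0x69
k_0 = rotl(K, (1*0+2) mod 8) = rotl(K, 2) = 0xA5
k_1 = rotl(K, (1*1+2) mod 8) = rotl(K, 3) = 0x4B
k_2 = rotl(K, (1*2+2) mod 8) = rotl(K, 4) = 0x96
k_3 = rotl(K, (1*3+2) mod 8) = rotl(K, 5) = 0x2D
k_4 = rotl(K, (1*4+2) mod 8) = rotl(K, 6) = 0x5A
k_5 = rotl(K, (1*5+2) mod 8) = rotl(K, 7) = 0xB4

0xB4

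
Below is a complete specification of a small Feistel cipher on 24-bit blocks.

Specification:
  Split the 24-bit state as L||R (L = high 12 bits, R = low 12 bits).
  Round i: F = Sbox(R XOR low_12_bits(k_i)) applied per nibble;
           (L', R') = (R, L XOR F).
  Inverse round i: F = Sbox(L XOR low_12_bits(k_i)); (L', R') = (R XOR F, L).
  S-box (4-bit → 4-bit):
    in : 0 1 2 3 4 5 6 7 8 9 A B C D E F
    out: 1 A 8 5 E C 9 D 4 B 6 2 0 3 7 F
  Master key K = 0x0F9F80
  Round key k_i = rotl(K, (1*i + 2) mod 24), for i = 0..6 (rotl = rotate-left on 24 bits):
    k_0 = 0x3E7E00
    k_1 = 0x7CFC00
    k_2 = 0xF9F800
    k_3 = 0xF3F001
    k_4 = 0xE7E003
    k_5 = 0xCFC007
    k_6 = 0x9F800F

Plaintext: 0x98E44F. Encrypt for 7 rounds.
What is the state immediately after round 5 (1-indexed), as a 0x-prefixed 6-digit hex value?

s_0 = plaintext = 0x98E44F
s_1 = Round(s_0, k_0) = 0x44FF61
s_2 = Round(s_1, k_1) = 0xF611D5
s_3 = Round(s_2, k_2) = 0x1D545D
s_4 = Round(s_3, k_3) = 0x45DF15
s_5 = Round(s_4, k_4) = 0xF15BF4
s_6 = Round(s_5, k_5) = 0xBF4DE0
s_7 = Round(s_6, k_6) = 0xDE088B

0xF15BF4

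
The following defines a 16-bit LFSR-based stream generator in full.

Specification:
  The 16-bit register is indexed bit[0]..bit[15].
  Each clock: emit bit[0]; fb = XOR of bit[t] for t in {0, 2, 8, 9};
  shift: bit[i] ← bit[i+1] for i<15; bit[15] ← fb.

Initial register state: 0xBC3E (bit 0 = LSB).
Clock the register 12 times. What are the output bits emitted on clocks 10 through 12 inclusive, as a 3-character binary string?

011

reg_0 = 0xBC3E
clock 1: out=0, reg = 0xDE1F
clock 2: out=1, reg = 0xEF0F
clock 3: out=1, reg = 0x7787
clock 4: out=1, reg = 0x3BC3
clock 5: out=1, reg = 0x9DE1
clock 6: out=1, reg = 0x4EF0
clock 7: out=0, reg = 0xA778
clock 8: out=0, reg = 0x53BC
clock 9: out=0, reg = 0xA9DE
clock 10: out=0, reg = 0x54EF
clock 11: out=1, reg = 0x2A77
clock 12: out=1, reg = 0x953B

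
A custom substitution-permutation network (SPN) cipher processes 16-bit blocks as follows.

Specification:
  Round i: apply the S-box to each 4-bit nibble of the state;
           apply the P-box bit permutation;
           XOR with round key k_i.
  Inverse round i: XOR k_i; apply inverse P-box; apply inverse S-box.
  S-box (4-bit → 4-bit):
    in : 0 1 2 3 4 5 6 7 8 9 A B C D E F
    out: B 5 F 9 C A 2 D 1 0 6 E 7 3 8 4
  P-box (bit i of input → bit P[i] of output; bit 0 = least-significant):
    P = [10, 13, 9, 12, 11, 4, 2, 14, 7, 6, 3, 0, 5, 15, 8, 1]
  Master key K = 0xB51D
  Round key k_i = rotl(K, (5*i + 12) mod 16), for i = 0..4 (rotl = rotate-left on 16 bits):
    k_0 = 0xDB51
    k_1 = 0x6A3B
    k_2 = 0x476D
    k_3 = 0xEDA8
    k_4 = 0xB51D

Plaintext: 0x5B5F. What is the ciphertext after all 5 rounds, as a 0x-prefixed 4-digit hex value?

0xDEF2

s_0 = plaintext = 0x5B5F
s_1 = Round(s_0, k_0) = 0x190A
s_2 = Round(s_1, k_1) = 0x010B
s_3 = Round(s_2, k_2) = 0xBDD7
s_4 = Round(s_3, k_3) = 0x727A
s_5 = Round(s_4, k_4) = 0xDEF2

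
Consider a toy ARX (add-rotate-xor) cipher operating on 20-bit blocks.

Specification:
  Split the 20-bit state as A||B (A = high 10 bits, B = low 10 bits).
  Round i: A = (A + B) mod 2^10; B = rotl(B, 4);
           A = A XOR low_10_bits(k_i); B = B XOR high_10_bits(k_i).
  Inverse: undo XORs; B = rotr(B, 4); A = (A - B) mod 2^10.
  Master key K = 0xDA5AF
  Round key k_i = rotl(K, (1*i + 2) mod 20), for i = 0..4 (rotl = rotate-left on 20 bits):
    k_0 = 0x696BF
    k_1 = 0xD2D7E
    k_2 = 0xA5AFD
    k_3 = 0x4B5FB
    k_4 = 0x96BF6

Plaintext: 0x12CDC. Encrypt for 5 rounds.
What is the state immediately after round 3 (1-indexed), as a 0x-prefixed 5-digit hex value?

s_0 = plaintext = 0x12CDC
s_1 = Round(s_0, k_0) = 0xE6066
s_2 = Round(s_1, k_1) = 0xA012A
s_3 = Round(s_2, k_2) = 0x55C32
s_4 = Round(s_3, k_3) = 0x1CA0D
s_5 = Round(s_4, k_4) = 0x62682

0x55C32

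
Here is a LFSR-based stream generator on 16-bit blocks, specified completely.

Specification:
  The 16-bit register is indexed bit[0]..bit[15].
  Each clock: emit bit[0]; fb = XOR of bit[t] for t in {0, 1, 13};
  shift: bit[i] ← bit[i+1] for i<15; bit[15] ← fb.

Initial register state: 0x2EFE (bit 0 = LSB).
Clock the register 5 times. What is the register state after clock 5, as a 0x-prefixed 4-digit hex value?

0x0177

reg_0 = 0x2EFE
clock 1: out=0, reg = 0x177F
clock 2: out=1, reg = 0x0BBF
clock 3: out=1, reg = 0x05DF
clock 4: out=1, reg = 0x02EF
clock 5: out=1, reg = 0x0177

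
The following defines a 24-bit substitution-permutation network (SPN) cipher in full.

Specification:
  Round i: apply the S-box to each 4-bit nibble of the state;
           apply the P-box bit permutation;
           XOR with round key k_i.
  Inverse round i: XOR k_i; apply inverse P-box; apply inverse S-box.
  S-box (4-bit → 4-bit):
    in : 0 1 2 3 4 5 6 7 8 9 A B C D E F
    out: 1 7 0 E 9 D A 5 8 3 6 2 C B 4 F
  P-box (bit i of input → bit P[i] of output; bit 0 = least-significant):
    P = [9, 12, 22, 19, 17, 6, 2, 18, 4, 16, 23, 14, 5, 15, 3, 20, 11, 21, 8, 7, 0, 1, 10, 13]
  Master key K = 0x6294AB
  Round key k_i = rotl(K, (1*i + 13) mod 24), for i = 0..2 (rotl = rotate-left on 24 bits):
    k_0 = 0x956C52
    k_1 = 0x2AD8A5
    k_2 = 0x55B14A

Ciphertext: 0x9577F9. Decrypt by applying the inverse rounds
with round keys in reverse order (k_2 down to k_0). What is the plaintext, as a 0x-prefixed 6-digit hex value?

0xCB6498

s_0 = ciphertext = 0x9577F9
s_1 = InvRound(s_0, k_2) = 0x189527
s_2 = InvRound(s_1, k_1) = 0xAF8802
s_3 = InvRound(s_2, k_0) = 0xCB6498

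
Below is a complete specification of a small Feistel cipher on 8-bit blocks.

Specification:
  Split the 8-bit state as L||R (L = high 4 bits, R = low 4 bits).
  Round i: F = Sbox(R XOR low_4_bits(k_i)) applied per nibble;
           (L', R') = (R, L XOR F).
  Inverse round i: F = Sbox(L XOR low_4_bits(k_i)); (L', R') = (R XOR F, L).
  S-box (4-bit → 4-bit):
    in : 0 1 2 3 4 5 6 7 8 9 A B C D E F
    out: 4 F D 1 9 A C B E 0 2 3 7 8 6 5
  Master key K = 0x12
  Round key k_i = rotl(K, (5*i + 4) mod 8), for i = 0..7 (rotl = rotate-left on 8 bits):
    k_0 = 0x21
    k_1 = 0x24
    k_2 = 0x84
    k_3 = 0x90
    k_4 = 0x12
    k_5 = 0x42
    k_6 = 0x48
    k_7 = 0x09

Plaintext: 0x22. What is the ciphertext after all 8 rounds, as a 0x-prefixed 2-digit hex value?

0x56

s_0 = plaintext = 0x22
s_1 = Round(s_0, k_0) = 0x23
s_2 = Round(s_1, k_1) = 0x39
s_3 = Round(s_2, k_2) = 0x9B
s_4 = Round(s_3, k_3) = 0xBA
s_5 = Round(s_4, k_4) = 0xA5
s_6 = Round(s_5, k_5) = 0x51
s_7 = Round(s_6, k_6) = 0x15
s_8 = Round(s_7, k_7) = 0x56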